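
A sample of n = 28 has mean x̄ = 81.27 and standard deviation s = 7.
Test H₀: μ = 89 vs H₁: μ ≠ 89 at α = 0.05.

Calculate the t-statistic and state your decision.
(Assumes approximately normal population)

df = n - 1 = 27
SE = s/√n = 7/√28 = 1.3229
t = (x̄ - μ₀)/SE = (81.27 - 89)/1.3229 = -5.8432
Critical value: t_{0.025,27} = ±2.052
p-value < 0.0001
Decision: reject H₀

Answer: t = -5.8432, reject H₀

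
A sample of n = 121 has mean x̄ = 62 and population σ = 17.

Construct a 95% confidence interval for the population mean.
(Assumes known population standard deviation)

Answer: (58.9708, 65.0292)

Derivation:
Confidence level: 95%, α = 0.05
z_0.025 = 1.960
SE = σ/√n = 17/√121 = 1.5455
Margin of error = 1.960 × 1.5455 = 3.0292
CI: x̄ ± margin = 62 ± 3.0292
CI: (58.9708, 65.0292)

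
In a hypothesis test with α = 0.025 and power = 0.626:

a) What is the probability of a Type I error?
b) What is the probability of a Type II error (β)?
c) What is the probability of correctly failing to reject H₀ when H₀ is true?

a) Type I error probability = α = 0.025
b) Power = P(reject H₀ | H₁ true) = 1 - β = 0.626, so Type II error probability = β = 1 - Power = 0.374
c) P(fail to reject H₀ | H₀ true) = 1 - α = 0.975

Answer: a) 0.025, b) 0.374, c) 0.975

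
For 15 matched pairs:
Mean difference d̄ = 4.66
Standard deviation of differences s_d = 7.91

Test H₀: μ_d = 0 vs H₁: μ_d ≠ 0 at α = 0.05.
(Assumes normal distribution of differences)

Answer: t = 2.2816, reject H₀

Derivation:
df = n - 1 = 14
SE = s_d/√n = 7.91/√15 = 2.0424
t = d̄/SE = 4.66/2.0424 = 2.2816
Critical value: t_{0.025,14} = ±2.145
p-value ≈ 0.0387
Decision: reject H₀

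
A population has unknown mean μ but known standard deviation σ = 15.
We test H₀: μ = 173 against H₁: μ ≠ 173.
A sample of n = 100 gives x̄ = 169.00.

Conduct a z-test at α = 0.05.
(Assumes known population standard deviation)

Standard error: SE = σ/√n = 15/√100 = 1.5000
z-statistic: z = (x̄ - μ₀)/SE = (169.00 - 173)/1.5000 = -2.6667
Critical value: ±1.960
p-value = 0.0077
Decision: reject H₀

Answer: z = -2.6667, reject H₀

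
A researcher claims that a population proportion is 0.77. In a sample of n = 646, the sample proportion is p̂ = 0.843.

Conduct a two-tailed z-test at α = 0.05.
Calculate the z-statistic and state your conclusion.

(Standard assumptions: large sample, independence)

H₀: p = 0.77, H₁: p ≠ 0.77
Standard error: SE = √(p₀(1-p₀)/n) = √(0.77×0.23/646) = 0.016557
z-statistic: z = (p̂ - p₀)/SE = (0.843 - 0.77)/0.016557 = 4.4090
Critical value: z_0.025 = ±1.960
p-value < 0.0001
Decision: reject H₀ at α = 0.05

Answer: z = 4.4090, reject H₀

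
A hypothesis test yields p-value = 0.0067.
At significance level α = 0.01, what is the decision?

Answer: reject H₀

Derivation:
Compare p-value to α:
0.0067 < 0.01
Decision: reject H₀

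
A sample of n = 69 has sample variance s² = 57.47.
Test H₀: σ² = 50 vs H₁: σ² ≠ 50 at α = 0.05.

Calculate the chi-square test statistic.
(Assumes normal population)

df = n - 1 = 68
χ² = (n-1)s²/σ₀² = 68×57.47/50 = 78.1592
Critical values: χ²_{0.975,68} = 47.092, χ²_{0.025,68} = 92.689
Rejection region: χ² < 47.092 or χ² > 92.689
Decision: fail to reject H₀

Answer: χ² = 78.1592, fail to reject H₀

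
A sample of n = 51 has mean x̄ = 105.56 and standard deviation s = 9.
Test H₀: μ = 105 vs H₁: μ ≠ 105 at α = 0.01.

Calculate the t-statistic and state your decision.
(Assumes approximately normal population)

Answer: t = 0.4443, fail to reject H₀

Derivation:
df = n - 1 = 50
SE = s/√n = 9/√51 = 1.2603
t = (x̄ - μ₀)/SE = (105.56 - 105)/1.2603 = 0.4443
Critical value: t_{0.005,50} = ±2.678
p-value ≈ 0.6587
Decision: fail to reject H₀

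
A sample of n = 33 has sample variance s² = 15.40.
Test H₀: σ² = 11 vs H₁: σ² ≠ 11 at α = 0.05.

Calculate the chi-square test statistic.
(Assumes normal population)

Answer: χ² = 44.8000, fail to reject H₀

Derivation:
df = n - 1 = 32
χ² = (n-1)s²/σ₀² = 32×15.40/11 = 44.8000
Critical values: χ²_{0.975,32} = 18.291, χ²_{0.025,32} = 49.480
Rejection region: χ² < 18.291 or χ² > 49.480
Decision: fail to reject H₀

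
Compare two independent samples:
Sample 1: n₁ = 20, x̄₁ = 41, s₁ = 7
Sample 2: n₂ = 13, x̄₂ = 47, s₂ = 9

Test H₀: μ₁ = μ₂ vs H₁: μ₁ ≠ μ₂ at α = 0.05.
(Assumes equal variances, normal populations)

Answer: t = -2.1495, reject H₀

Derivation:
Pooled variance: s²_p = [19×7² + 12×9²]/(31) = 61.3871
s_p = 7.8350
SE = s_p×√(1/n₁ + 1/n₂) = 7.8350×√(1/20 + 1/13) = 2.7913
t = (x̄₁ - x̄₂)/SE = (41 - 47)/2.7913 = -2.1495
df = 31, t-critical = ±2.040
Decision: reject H₀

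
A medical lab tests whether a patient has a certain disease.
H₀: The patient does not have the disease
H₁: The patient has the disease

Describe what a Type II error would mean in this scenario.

Type I error: rejecting H₀ when it is actually true (false positive).
Type II error: failing to reject H₀ when H₁ is actually true (false negative).

Answer: Failing to diagnose a patient who actually has the disease (false negative)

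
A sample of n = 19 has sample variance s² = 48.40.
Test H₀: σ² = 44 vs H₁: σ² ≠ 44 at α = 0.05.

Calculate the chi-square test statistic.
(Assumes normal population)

df = n - 1 = 18
χ² = (n-1)s²/σ₀² = 18×48.40/44 = 19.8000
Critical values: χ²_{0.975,18} = 8.231, χ²_{0.025,18} = 31.526
Rejection region: χ² < 8.231 or χ² > 31.526
Decision: fail to reject H₀

Answer: χ² = 19.8000, fail to reject H₀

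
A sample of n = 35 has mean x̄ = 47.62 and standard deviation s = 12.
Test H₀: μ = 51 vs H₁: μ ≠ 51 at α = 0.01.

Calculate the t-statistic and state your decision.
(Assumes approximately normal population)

Answer: t = -1.6663, fail to reject H₀

Derivation:
df = n - 1 = 34
SE = s/√n = 12/√35 = 2.0284
t = (x̄ - μ₀)/SE = (47.62 - 51)/2.0284 = -1.6663
Critical value: t_{0.005,34} = ±2.728
p-value ≈ 0.1048
Decision: fail to reject H₀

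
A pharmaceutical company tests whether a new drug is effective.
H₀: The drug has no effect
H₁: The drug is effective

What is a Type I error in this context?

Type I error (α): Rejecting H₀ when H₀ is true
Type II error (β): Failing to reject H₀ when H₁ is true

Answer: Concluding the drug is effective when it actually has no effect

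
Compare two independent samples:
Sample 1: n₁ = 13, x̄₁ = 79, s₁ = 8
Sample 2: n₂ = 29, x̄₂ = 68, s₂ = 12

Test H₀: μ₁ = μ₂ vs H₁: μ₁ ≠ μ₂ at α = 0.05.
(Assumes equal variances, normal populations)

Pooled variance: s²_p = [12×8² + 28×12²]/(40) = 120.0000
s_p = 10.9545
SE = s_p×√(1/n₁ + 1/n₂) = 10.9545×√(1/13 + 1/29) = 3.6563
t = (x̄₁ - x̄₂)/SE = (79 - 68)/3.6563 = 3.0085
df = 40, t-critical = ±2.021
Decision: reject H₀

Answer: t = 3.0085, reject H₀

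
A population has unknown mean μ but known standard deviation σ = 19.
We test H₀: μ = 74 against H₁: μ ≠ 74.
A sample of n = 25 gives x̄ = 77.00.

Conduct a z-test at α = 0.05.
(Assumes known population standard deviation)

Standard error: SE = σ/√n = 19/√25 = 3.8000
z-statistic: z = (x̄ - μ₀)/SE = (77.00 - 74)/3.8000 = 0.7895
Critical value: ±1.960
p-value = 0.4298
Decision: fail to reject H₀

Answer: z = 0.7895, fail to reject H₀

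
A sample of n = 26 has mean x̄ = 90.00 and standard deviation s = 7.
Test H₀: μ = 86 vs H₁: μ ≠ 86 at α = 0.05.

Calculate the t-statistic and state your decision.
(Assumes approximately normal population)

df = n - 1 = 25
SE = s/√n = 7/√26 = 1.3728
t = (x̄ - μ₀)/SE = (90.00 - 86)/1.3728 = 2.9138
Critical value: t_{0.025,25} = ±2.060
p-value ≈ 0.0074
Decision: reject H₀

Answer: t = 2.9138, reject H₀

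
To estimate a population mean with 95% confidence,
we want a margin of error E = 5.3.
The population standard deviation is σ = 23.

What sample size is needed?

Answer: n = 73

Derivation:
z_0.025 = 1.960
n = (z×σ/E)² = (1.960×23/5.3)²
n = 72.3463
Round up: n = 73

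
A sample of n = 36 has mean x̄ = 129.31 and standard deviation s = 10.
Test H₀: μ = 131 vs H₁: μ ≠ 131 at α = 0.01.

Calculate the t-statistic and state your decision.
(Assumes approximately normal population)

Answer: t = -1.0140, fail to reject H₀

Derivation:
df = n - 1 = 35
SE = s/√n = 10/√36 = 1.6667
t = (x̄ - μ₀)/SE = (129.31 - 131)/1.6667 = -1.0140
Critical value: t_{0.005,35} = ±2.724
p-value ≈ 0.3175
Decision: fail to reject H₀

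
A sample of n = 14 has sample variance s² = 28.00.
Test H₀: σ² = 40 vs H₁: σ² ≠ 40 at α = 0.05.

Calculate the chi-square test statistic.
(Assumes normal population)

df = n - 1 = 13
χ² = (n-1)s²/σ₀² = 13×28.00/40 = 9.1000
Critical values: χ²_{0.975,13} = 5.009, χ²_{0.025,13} = 24.736
Rejection region: χ² < 5.009 or χ² > 24.736
Decision: fail to reject H₀

Answer: χ² = 9.1000, fail to reject H₀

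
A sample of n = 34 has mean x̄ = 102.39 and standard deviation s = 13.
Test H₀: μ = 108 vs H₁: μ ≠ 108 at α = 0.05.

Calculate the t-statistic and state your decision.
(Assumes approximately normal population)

df = n - 1 = 33
SE = s/√n = 13/√34 = 2.2295
t = (x̄ - μ₀)/SE = (102.39 - 108)/2.2295 = -2.5163
Critical value: t_{0.025,33} = ±2.035
p-value ≈ 0.0169
Decision: reject H₀

Answer: t = -2.5163, reject H₀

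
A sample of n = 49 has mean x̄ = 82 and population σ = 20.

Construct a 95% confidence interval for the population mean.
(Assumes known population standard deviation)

Answer: (76.4001, 87.5999)

Derivation:
Confidence level: 95%, α = 0.05
z_0.025 = 1.960
SE = σ/√n = 20/√49 = 2.8571
Margin of error = 1.960 × 2.8571 = 5.5999
CI: x̄ ± margin = 82 ± 5.5999
CI: (76.4001, 87.5999)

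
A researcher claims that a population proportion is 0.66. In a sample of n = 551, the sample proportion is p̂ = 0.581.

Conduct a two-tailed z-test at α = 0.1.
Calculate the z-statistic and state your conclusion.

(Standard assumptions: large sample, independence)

H₀: p = 0.66, H₁: p ≠ 0.66
Standard error: SE = √(p₀(1-p₀)/n) = √(0.66×0.34/551) = 0.020181
z-statistic: z = (p̂ - p₀)/SE = (0.581 - 0.66)/0.020181 = -3.9146
Critical value: z_0.05 = ±1.645
p-value = 0.0001
Decision: reject H₀ at α = 0.1

Answer: z = -3.9146, reject H₀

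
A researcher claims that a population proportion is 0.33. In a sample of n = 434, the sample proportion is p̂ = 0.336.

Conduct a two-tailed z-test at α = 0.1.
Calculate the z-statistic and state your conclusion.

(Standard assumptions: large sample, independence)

Answer: z = 0.2658, fail to reject H₀

Derivation:
H₀: p = 0.33, H₁: p ≠ 0.33
Standard error: SE = √(p₀(1-p₀)/n) = √(0.33×0.67/434) = 0.022571
z-statistic: z = (p̂ - p₀)/SE = (0.336 - 0.33)/0.022571 = 0.2658
Critical value: z_0.05 = ±1.645
p-value = 0.7904
Decision: fail to reject H₀ at α = 0.1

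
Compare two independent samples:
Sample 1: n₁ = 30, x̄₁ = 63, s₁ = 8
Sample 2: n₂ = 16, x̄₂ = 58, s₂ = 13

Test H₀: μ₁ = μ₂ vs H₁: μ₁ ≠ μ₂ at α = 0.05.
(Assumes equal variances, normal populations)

Pooled variance: s²_p = [29×8² + 15×13²]/(44) = 99.7955
s_p = 9.9898
SE = s_p×√(1/n₁ + 1/n₂) = 9.9898×√(1/30 + 1/16) = 3.0925
t = (x̄₁ - x̄₂)/SE = (63 - 58)/3.0925 = 1.6168
df = 44, t-critical = ±2.015
Decision: fail to reject H₀

Answer: t = 1.6168, fail to reject H₀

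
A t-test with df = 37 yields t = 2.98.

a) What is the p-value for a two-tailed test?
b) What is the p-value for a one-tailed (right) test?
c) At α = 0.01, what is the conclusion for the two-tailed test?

Answer: a) 0.0051, b) 0.0025, c) reject H₀

Derivation:
Using t-distribution with df = 37:
a) Two-tailed: p = 2×P(T > 2.98) = 0.0051
b) One-tailed: p = P(T > 2.98) = 0.0025
c) 0.0051 < 0.01, reject H₀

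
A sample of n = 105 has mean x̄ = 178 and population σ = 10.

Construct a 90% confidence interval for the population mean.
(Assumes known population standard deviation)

Confidence level: 90%, α = 0.1
z_0.05 = 1.645
SE = σ/√n = 10/√105 = 0.9759
Margin of error = 1.645 × 0.9759 = 1.6054
CI: x̄ ± margin = 178 ± 1.6054
CI: (176.3946, 179.6054)

Answer: (176.3946, 179.6054)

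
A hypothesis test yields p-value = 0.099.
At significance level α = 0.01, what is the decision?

Answer: fail to reject H₀

Derivation:
Compare p-value to α:
0.099 ≥ 0.01
Decision: fail to reject H₀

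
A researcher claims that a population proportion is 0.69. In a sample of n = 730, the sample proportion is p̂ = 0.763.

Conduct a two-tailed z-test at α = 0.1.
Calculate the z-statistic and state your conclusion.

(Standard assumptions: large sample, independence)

H₀: p = 0.69, H₁: p ≠ 0.69
Standard error: SE = √(p₀(1-p₀)/n) = √(0.69×0.31/730) = 0.017118
z-statistic: z = (p̂ - p₀)/SE = (0.763 - 0.69)/0.017118 = 4.2645
Critical value: z_0.05 = ±1.645
p-value < 0.0001
Decision: reject H₀ at α = 0.1

Answer: z = 4.2645, reject H₀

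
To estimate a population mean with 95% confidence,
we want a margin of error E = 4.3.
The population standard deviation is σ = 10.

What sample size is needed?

z_0.025 = 1.960
n = (z×σ/E)² = (1.960×10/4.3)²
n = 20.7766
Round up: n = 21

Answer: n = 21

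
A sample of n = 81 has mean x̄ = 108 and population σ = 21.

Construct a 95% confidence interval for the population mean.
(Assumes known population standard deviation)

Confidence level: 95%, α = 0.05
z_0.025 = 1.960
SE = σ/√n = 21/√81 = 2.3333
Margin of error = 1.960 × 2.3333 = 4.5733
CI: x̄ ± margin = 108 ± 4.5733
CI: (103.4267, 112.5733)

Answer: (103.4267, 112.5733)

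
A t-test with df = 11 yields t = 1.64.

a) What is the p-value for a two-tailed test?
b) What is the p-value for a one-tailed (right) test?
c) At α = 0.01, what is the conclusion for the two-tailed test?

Answer: a) 0.1293, b) 0.0646, c) fail to reject H₀

Derivation:
Using t-distribution with df = 11:
a) Two-tailed: p = 2×P(T > 1.64) = 0.1293
b) One-tailed: p = P(T > 1.64) = 0.0646
c) 0.1293 ≥ 0.01, fail to reject H₀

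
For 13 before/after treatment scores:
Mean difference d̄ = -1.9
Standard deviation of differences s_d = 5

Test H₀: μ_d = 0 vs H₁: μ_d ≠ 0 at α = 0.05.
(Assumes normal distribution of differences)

Answer: t = -1.3701, fail to reject H₀

Derivation:
df = n - 1 = 12
SE = s_d/√n = 5/√13 = 1.3868
t = d̄/SE = -1.9/1.3868 = -1.3701
Critical value: t_{0.025,12} = ±2.179
p-value ≈ 0.1957
Decision: fail to reject H₀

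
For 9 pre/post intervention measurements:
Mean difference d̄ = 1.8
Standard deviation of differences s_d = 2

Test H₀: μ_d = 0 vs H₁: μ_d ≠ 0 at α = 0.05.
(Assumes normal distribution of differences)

Answer: t = 2.6999, reject H₀

Derivation:
df = n - 1 = 8
SE = s_d/√n = 2/√9 = 0.6667
t = d̄/SE = 1.8/0.6667 = 2.6999
Critical value: t_{0.025,8} = ±2.306
p-value ≈ 0.0271
Decision: reject H₀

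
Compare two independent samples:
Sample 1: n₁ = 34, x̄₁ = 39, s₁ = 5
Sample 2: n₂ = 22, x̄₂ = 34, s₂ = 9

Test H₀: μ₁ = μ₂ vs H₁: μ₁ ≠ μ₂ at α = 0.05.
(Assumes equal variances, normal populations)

Answer: t = 2.6718, reject H₀

Derivation:
Pooled variance: s²_p = [33×5² + 21×9²]/(54) = 46.7778
s_p = 6.8394
SE = s_p×√(1/n₁ + 1/n₂) = 6.8394×√(1/34 + 1/22) = 1.8714
t = (x̄₁ - x̄₂)/SE = (39 - 34)/1.8714 = 2.6718
df = 54, t-critical = ±2.005
Decision: reject H₀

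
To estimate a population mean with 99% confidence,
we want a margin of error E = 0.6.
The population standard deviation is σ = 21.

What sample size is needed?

Answer: n = 8129

Derivation:
z_0.005 = 2.576
n = (z×σ/E)² = (2.576×21/0.6)²
n = 8128.8256
Round up: n = 8129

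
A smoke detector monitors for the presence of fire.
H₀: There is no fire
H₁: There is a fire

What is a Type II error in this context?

Answer: The alarm fails to sound when there actually is a fire

Derivation:
A Type I error (probability α) occurs when we reject a true H₀.
A Type II error (probability β) occurs when we fail to reject a false H₀.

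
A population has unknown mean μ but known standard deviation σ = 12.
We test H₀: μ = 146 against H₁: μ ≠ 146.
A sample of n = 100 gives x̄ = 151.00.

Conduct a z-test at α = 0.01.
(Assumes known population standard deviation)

Standard error: SE = σ/√n = 12/√100 = 1.2000
z-statistic: z = (x̄ - μ₀)/SE = (151.00 - 146)/1.2000 = 4.1667
Critical value: ±2.576
p-value < 0.0001
Decision: reject H₀

Answer: z = 4.1667, reject H₀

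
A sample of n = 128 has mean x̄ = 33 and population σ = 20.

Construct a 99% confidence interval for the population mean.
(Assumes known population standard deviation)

Answer: (28.4461, 37.5539)

Derivation:
Confidence level: 99%, α = 0.01
z_0.005 = 2.576
SE = σ/√n = 20/√128 = 1.7678
Margin of error = 2.576 × 1.7678 = 4.5539
CI: x̄ ± margin = 33 ± 4.5539
CI: (28.4461, 37.5539)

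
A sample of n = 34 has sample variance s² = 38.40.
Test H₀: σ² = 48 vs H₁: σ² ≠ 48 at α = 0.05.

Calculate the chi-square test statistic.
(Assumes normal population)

Answer: χ² = 26.4000, fail to reject H₀

Derivation:
df = n - 1 = 33
χ² = (n-1)s²/σ₀² = 33×38.40/48 = 26.4000
Critical values: χ²_{0.975,33} = 19.047, χ²_{0.025,33} = 50.725
Rejection region: χ² < 19.047 or χ² > 50.725
Decision: fail to reject H₀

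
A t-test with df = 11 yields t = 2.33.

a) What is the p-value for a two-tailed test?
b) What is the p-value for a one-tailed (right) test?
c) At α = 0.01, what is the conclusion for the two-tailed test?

Using t-distribution with df = 11:
a) Two-tailed: p = 2×P(T > 2.33) = 0.0399
b) One-tailed: p = P(T > 2.33) = 0.0199
c) 0.0399 ≥ 0.01, fail to reject H₀

Answer: a) 0.0399, b) 0.0199, c) fail to reject H₀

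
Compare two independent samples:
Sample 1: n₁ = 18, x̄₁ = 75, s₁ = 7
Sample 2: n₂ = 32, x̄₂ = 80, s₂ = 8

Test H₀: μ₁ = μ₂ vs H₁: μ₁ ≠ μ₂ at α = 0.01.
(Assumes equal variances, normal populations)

Answer: t = -2.2152, fail to reject H₀

Derivation:
Pooled variance: s²_p = [17×7² + 31×8²]/(48) = 58.6875
s_p = 7.6608
SE = s_p×√(1/n₁ + 1/n₂) = 7.6608×√(1/18 + 1/32) = 2.2571
t = (x̄₁ - x̄₂)/SE = (75 - 80)/2.2571 = -2.2152
df = 48, t-critical = ±2.682
Decision: fail to reject H₀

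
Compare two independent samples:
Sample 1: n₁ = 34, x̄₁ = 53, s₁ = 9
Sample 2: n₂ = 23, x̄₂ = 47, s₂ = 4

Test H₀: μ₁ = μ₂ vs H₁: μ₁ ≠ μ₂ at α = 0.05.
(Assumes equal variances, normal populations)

Pooled variance: s²_p = [33×9² + 22×4²]/(55) = 55.0000
s_p = 7.4162
SE = s_p×√(1/n₁ + 1/n₂) = 7.4162×√(1/34 + 1/23) = 2.0022
t = (x̄₁ - x̄₂)/SE = (53 - 47)/2.0022 = 2.9967
df = 55, t-critical = ±2.004
Decision: reject H₀

Answer: t = 2.9967, reject H₀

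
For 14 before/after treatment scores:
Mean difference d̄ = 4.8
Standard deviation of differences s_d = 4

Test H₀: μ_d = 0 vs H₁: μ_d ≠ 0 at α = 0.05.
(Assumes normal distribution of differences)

df = n - 1 = 13
SE = s_d/√n = 4/√14 = 1.0690
t = d̄/SE = 4.8/1.0690 = 4.4902
Critical value: t_{0.025,13} = ±2.160
p-value ≈ 0.0006
Decision: reject H₀

Answer: t = 4.4902, reject H₀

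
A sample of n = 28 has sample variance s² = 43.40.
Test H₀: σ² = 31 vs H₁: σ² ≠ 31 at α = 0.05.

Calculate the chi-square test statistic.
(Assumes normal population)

df = n - 1 = 27
χ² = (n-1)s²/σ₀² = 27×43.40/31 = 37.8000
Critical values: χ²_{0.975,27} = 14.573, χ²_{0.025,27} = 43.195
Rejection region: χ² < 14.573 or χ² > 43.195
Decision: fail to reject H₀

Answer: χ² = 37.8000, fail to reject H₀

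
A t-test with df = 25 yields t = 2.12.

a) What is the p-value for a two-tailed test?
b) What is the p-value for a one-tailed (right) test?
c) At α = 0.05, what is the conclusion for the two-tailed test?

Using t-distribution with df = 25:
a) Two-tailed: p = 2×P(T > 2.12) = 0.0441
b) One-tailed: p = P(T > 2.12) = 0.0221
c) 0.0441 < 0.05, reject H₀

Answer: a) 0.0441, b) 0.0221, c) reject H₀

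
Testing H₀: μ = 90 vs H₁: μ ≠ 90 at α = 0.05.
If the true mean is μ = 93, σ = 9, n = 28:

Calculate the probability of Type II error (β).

SE = σ/√n = 9/√28 = 1.7008
Critical values: μ₀ ± z_0.025×SE = 90 ± 1.960×1.7008
Acceptance region: (86.6664, 93.3336)
Under H₁ (μ = 93): z_high = (93.3336 - 93)/1.7008 = 0.1961, z_low = (86.6664 - 93)/1.7008 = -3.7239
β = P(not reject | H₁) = Φ(0.1961) - Φ(-3.7239) ≈ 0.5776

Answer: β ≈ 0.5776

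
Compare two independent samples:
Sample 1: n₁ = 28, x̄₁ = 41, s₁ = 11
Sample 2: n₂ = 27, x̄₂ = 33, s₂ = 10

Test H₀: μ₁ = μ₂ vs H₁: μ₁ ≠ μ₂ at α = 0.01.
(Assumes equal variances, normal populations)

Answer: t = 2.8190, reject H₀

Derivation:
Pooled variance: s²_p = [27×11² + 26×10²]/(53) = 110.6981
s_p = 10.5213
SE = s_p×√(1/n₁ + 1/n₂) = 10.5213×√(1/28 + 1/27) = 2.8379
t = (x̄₁ - x̄₂)/SE = (41 - 33)/2.8379 = 2.8190
df = 53, t-critical = ±2.672
Decision: reject H₀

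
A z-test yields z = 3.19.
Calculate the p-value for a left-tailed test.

For z = 3.19:
p = P(Z < 3.19) = Φ(3.19) = 0.9993

Answer: p-value ≈ 0.9993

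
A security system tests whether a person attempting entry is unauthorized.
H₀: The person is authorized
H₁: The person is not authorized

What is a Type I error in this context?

Answer: Denying entry to an authorized person

Derivation:
Type I error (α): Rejecting H₀ when H₀ is true
Type II error (β): Failing to reject H₀ when H₁ is true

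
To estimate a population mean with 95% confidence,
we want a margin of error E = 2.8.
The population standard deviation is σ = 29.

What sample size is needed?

z_0.025 = 1.960
n = (z×σ/E)² = (1.960×29/2.8)²
n = 412.0900
Round up: n = 413

Answer: n = 413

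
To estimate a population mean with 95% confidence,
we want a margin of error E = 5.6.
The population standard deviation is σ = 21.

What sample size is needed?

z_0.025 = 1.960
n = (z×σ/E)² = (1.960×21/5.6)²
n = 54.0225
Round up: n = 55

Answer: n = 55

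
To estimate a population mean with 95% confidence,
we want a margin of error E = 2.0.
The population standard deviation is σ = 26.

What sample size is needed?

z_0.025 = 1.960
n = (z×σ/E)² = (1.960×26/2.0)²
n = 649.2304
Round up: n = 650

Answer: n = 650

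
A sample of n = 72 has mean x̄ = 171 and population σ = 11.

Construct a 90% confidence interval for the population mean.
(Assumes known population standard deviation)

Confidence level: 90%, α = 0.1
z_0.05 = 1.645
SE = σ/√n = 11/√72 = 1.2964
Margin of error = 1.645 × 1.2964 = 2.1326
CI: x̄ ± margin = 171 ± 2.1326
CI: (168.8674, 173.1326)

Answer: (168.8674, 173.1326)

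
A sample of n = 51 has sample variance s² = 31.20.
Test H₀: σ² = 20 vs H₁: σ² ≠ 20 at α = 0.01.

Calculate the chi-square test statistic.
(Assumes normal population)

df = n - 1 = 50
χ² = (n-1)s²/σ₀² = 50×31.20/20 = 78.0000
Critical values: χ²_{0.995,50} = 27.991, χ²_{0.005,50} = 79.490
Rejection region: χ² < 27.991 or χ² > 79.490
Decision: fail to reject H₀

Answer: χ² = 78.0000, fail to reject H₀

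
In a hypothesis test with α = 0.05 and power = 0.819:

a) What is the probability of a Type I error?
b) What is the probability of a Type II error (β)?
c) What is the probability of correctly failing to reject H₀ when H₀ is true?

Answer: a) 0.05, b) 0.181, c) 0.95

Derivation:
a) Type I error probability = α = 0.05
b) Power = P(reject H₀ | H₁ true) = 1 - β = 0.819, so Type II error probability = β = 1 - Power = 0.181
c) P(fail to reject H₀ | H₀ true) = 1 - α = 0.95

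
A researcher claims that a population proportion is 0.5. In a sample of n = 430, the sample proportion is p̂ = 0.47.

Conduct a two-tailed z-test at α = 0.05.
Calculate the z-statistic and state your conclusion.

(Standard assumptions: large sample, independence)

Answer: z = -1.2442, fail to reject H₀

Derivation:
H₀: p = 0.5, H₁: p ≠ 0.5
Standard error: SE = √(p₀(1-p₀)/n) = √(0.5×0.5/430) = 0.024112
z-statistic: z = (p̂ - p₀)/SE = (0.47 - 0.5)/0.024112 = -1.2442
Critical value: z_0.025 = ±1.960
p-value = 0.2134
Decision: fail to reject H₀ at α = 0.05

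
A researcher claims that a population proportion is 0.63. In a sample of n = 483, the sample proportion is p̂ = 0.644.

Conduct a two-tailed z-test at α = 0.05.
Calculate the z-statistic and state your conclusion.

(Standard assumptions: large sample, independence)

H₀: p = 0.63, H₁: p ≠ 0.63
Standard error: SE = √(p₀(1-p₀)/n) = √(0.63×0.37/483) = 0.021968
z-statistic: z = (p̂ - p₀)/SE = (0.644 - 0.63)/0.021968 = 0.6373
Critical value: z_0.025 = ±1.960
p-value = 0.5239
Decision: fail to reject H₀ at α = 0.05

Answer: z = 0.6373, fail to reject H₀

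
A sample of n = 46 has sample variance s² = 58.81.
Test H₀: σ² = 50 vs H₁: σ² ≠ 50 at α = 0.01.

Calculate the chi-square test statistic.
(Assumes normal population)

df = n - 1 = 45
χ² = (n-1)s²/σ₀² = 45×58.81/50 = 52.9290
Critical values: χ²_{0.995,45} = 24.311, χ²_{0.005,45} = 73.166
Rejection region: χ² < 24.311 or χ² > 73.166
Decision: fail to reject H₀

Answer: χ² = 52.9290, fail to reject H₀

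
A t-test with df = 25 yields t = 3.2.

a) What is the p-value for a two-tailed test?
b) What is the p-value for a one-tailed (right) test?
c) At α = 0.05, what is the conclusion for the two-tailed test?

Using t-distribution with df = 25:
a) Two-tailed: p = 2×P(T > 3.2) = 0.0037
b) One-tailed: p = P(T > 3.2) = 0.0019
c) 0.0037 < 0.05, reject H₀

Answer: a) 0.0037, b) 0.0019, c) reject H₀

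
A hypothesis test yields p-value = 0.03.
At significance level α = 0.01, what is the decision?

Answer: fail to reject H₀

Derivation:
Compare p-value to α:
0.03 ≥ 0.01
Decision: fail to reject H₀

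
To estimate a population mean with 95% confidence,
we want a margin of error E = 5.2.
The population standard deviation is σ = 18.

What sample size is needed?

Answer: n = 47

Derivation:
z_0.025 = 1.960
n = (z×σ/E)² = (1.960×18/5.2)²
n = 46.0310
Round up: n = 47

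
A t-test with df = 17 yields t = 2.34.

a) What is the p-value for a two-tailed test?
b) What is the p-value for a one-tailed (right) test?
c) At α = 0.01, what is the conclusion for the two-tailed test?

Using t-distribution with df = 17:
a) Two-tailed: p = 2×P(T > 2.34) = 0.0317
b) One-tailed: p = P(T > 2.34) = 0.0159
c) 0.0317 ≥ 0.01, fail to reject H₀

Answer: a) 0.0317, b) 0.0159, c) fail to reject H₀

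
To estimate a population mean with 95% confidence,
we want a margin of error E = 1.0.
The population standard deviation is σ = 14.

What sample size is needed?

z_0.025 = 1.960
n = (z×σ/E)² = (1.960×14/1.0)²
n = 752.9536
Round up: n = 753

Answer: n = 753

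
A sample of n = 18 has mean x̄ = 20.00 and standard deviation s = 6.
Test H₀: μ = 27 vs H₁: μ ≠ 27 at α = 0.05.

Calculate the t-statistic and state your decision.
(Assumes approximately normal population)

Answer: t = -4.9498, reject H₀

Derivation:
df = n - 1 = 17
SE = s/√n = 6/√18 = 1.4142
t = (x̄ - μ₀)/SE = (20.00 - 27)/1.4142 = -4.9498
Critical value: t_{0.025,17} = ±2.110
p-value ≈ 0.0001
Decision: reject H₀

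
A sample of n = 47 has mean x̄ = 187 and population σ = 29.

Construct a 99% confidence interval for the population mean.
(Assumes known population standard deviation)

Confidence level: 99%, α = 0.01
z_0.005 = 2.576
SE = σ/√n = 29/√47 = 4.2301
Margin of error = 2.576 × 4.2301 = 10.8967
CI: x̄ ± margin = 187 ± 10.8967
CI: (176.1033, 197.8967)

Answer: (176.1033, 197.8967)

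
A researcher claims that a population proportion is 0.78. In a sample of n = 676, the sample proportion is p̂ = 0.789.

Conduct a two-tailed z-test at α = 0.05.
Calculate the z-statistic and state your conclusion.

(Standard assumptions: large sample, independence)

Answer: z = 0.5649, fail to reject H₀

Derivation:
H₀: p = 0.78, H₁: p ≠ 0.78
Standard error: SE = √(p₀(1-p₀)/n) = √(0.78×0.22/676) = 0.015933
z-statistic: z = (p̂ - p₀)/SE = (0.789 - 0.78)/0.015933 = 0.5649
Critical value: z_0.025 = ±1.960
p-value = 0.5721
Decision: fail to reject H₀ at α = 0.05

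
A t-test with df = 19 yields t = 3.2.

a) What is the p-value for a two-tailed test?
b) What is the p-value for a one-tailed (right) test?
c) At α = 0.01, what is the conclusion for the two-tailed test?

Answer: a) 0.0047, b) 0.0024, c) reject H₀

Derivation:
Using t-distribution with df = 19:
a) Two-tailed: p = 2×P(T > 3.2) = 0.0047
b) One-tailed: p = P(T > 3.2) = 0.0024
c) 0.0047 < 0.01, reject H₀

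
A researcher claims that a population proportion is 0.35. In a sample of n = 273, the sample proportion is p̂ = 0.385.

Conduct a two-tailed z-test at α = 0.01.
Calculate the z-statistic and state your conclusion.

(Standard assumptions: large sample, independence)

H₀: p = 0.35, H₁: p ≠ 0.35
Standard error: SE = √(p₀(1-p₀)/n) = √(0.35×0.65/273) = 0.028868
z-statistic: z = (p̂ - p₀)/SE = (0.385 - 0.35)/0.028868 = 1.2124
Critical value: z_0.005 = ±2.576
p-value = 0.2254
Decision: fail to reject H₀ at α = 0.01

Answer: z = 1.2124, fail to reject H₀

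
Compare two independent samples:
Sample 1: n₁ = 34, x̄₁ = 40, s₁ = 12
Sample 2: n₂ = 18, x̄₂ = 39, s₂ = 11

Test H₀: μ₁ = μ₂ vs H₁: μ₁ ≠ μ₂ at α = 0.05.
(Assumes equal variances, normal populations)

Pooled variance: s²_p = [33×12² + 17×11²]/(50) = 136.1800
s_p = 11.6696
SE = s_p×√(1/n₁ + 1/n₂) = 11.6696×√(1/34 + 1/18) = 3.4016
t = (x̄₁ - x̄₂)/SE = (40 - 39)/3.4016 = 0.2940
df = 50, t-critical = ±2.009
Decision: fail to reject H₀

Answer: t = 0.2940, fail to reject H₀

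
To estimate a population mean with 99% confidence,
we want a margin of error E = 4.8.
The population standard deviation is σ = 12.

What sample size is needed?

Answer: n = 42

Derivation:
z_0.005 = 2.576
n = (z×σ/E)² = (2.576×12/4.8)²
n = 41.4736
Round up: n = 42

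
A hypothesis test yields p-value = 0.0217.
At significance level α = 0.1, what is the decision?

Compare p-value to α:
0.0217 < 0.1
Decision: reject H₀

Answer: reject H₀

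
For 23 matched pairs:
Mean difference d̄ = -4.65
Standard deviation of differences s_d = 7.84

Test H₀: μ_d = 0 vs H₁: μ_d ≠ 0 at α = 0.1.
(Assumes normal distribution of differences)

Answer: t = -2.8444, reject H₀

Derivation:
df = n - 1 = 22
SE = s_d/√n = 7.84/√23 = 1.6348
t = d̄/SE = -4.65/1.6348 = -2.8444
Critical value: t_{0.05,22} = ±1.717
p-value ≈ 0.0094
Decision: reject H₀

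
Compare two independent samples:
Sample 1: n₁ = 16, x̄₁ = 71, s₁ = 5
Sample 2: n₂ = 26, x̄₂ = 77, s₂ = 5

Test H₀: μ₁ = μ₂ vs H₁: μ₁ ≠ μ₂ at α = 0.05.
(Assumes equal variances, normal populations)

Answer: t = -3.7767, reject H₀

Derivation:
Pooled variance: s²_p = [15×5² + 25×5²]/(40) = 25.0000
s_p = 5.0000
SE = s_p×√(1/n₁ + 1/n₂) = 5.0000×√(1/16 + 1/26) = 1.5887
t = (x̄₁ - x̄₂)/SE = (71 - 77)/1.5887 = -3.7767
df = 40, t-critical = ±2.021
Decision: reject H₀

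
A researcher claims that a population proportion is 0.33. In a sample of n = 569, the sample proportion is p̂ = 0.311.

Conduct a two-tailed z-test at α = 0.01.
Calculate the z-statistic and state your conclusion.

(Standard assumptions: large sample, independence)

H₀: p = 0.33, H₁: p ≠ 0.33
Standard error: SE = √(p₀(1-p₀)/n) = √(0.33×0.67/569) = 0.019712
z-statistic: z = (p̂ - p₀)/SE = (0.311 - 0.33)/0.019712 = -0.9639
Critical value: z_0.005 = ±2.576
p-value = 0.3351
Decision: fail to reject H₀ at α = 0.01

Answer: z = -0.9639, fail to reject H₀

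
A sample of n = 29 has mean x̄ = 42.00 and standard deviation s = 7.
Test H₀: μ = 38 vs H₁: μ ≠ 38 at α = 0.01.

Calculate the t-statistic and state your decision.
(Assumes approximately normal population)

Answer: t = 3.0772, reject H₀

Derivation:
df = n - 1 = 28
SE = s/√n = 7/√29 = 1.2999
t = (x̄ - μ₀)/SE = (42.00 - 38)/1.2999 = 3.0772
Critical value: t_{0.005,28} = ±2.763
p-value ≈ 0.0046
Decision: reject H₀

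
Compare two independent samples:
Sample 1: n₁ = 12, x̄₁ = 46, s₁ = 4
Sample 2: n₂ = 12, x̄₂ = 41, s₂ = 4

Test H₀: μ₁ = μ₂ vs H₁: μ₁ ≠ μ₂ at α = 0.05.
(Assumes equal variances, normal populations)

Answer: t = 3.0618, reject H₀

Derivation:
Pooled variance: s²_p = [11×4² + 11×4²]/(22) = 16.0000
s_p = 4.0000
SE = s_p×√(1/n₁ + 1/n₂) = 4.0000×√(1/12 + 1/12) = 1.6330
t = (x̄₁ - x̄₂)/SE = (46 - 41)/1.6330 = 3.0618
df = 22, t-critical = ±2.074
Decision: reject H₀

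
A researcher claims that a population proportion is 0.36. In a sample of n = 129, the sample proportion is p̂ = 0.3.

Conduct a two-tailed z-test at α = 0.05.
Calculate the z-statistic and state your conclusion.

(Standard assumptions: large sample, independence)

H₀: p = 0.36, H₁: p ≠ 0.36
Standard error: SE = √(p₀(1-p₀)/n) = √(0.36×0.64/129) = 0.042262
z-statistic: z = (p̂ - p₀)/SE = (0.3 - 0.36)/0.042262 = -1.4197
Critical value: z_0.025 = ±1.960
p-value = 0.1557
Decision: fail to reject H₀ at α = 0.05

Answer: z = -1.4197, fail to reject H₀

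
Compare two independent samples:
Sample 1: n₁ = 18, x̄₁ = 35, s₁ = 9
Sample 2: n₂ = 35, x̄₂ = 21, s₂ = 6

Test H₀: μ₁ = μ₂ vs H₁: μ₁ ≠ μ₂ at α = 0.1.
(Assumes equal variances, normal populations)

Pooled variance: s²_p = [17×9² + 34×6²]/(51) = 51.0000
s_p = 7.1414
SE = s_p×√(1/n₁ + 1/n₂) = 7.1414×√(1/18 + 1/35) = 2.0713
t = (x̄₁ - x̄₂)/SE = (35 - 21)/2.0713 = 6.7590
df = 51, t-critical = ±1.675
Decision: reject H₀

Answer: t = 6.7590, reject H₀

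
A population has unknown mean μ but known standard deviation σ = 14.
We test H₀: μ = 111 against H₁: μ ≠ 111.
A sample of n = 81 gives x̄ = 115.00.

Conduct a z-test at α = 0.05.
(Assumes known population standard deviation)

Standard error: SE = σ/√n = 14/√81 = 1.5556
z-statistic: z = (x̄ - μ₀)/SE = (115.00 - 111)/1.5556 = 2.5714
Critical value: ±1.960
p-value = 0.0101
Decision: reject H₀

Answer: z = 2.5714, reject H₀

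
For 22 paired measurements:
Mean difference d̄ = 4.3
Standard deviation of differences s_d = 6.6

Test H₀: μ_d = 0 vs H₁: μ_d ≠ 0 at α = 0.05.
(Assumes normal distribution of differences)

Answer: t = 3.0559, reject H₀

Derivation:
df = n - 1 = 21
SE = s_d/√n = 6.6/√22 = 1.4071
t = d̄/SE = 4.3/1.4071 = 3.0559
Critical value: t_{0.025,21} = ±2.080
p-value ≈ 0.0060
Decision: reject H₀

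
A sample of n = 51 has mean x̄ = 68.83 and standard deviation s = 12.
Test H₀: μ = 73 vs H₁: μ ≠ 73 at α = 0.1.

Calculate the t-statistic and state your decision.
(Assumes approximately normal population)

Answer: t = -2.4817, reject H₀

Derivation:
df = n - 1 = 50
SE = s/√n = 12/√51 = 1.6803
t = (x̄ - μ₀)/SE = (68.83 - 73)/1.6803 = -2.4817
Critical value: t_{0.05,50} = ±1.676
p-value ≈ 0.0165
Decision: reject H₀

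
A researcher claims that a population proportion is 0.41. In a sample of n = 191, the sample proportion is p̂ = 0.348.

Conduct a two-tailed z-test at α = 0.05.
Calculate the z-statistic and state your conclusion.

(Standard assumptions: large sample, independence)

Answer: z = -1.7422, fail to reject H₀

Derivation:
H₀: p = 0.41, H₁: p ≠ 0.41
Standard error: SE = √(p₀(1-p₀)/n) = √(0.41×0.59/191) = 0.035588
z-statistic: z = (p̂ - p₀)/SE = (0.348 - 0.41)/0.035588 = -1.7422
Critical value: z_0.025 = ±1.960
p-value = 0.0815
Decision: fail to reject H₀ at α = 0.05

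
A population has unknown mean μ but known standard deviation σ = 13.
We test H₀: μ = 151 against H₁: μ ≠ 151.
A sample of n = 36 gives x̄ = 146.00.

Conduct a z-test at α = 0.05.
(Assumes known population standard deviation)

Answer: z = -2.3077, reject H₀

Derivation:
Standard error: SE = σ/√n = 13/√36 = 2.1667
z-statistic: z = (x̄ - μ₀)/SE = (146.00 - 151)/2.1667 = -2.3077
Critical value: ±1.960
p-value = 0.0210
Decision: reject H₀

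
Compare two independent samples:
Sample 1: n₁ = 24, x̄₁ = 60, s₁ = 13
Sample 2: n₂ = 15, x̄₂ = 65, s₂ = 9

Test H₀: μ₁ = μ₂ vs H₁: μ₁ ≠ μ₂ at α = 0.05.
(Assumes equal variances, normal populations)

Answer: t = -1.3041, fail to reject H₀

Derivation:
Pooled variance: s²_p = [23×13² + 14×9²]/(37) = 135.7027
s_p = 11.6492
SE = s_p×√(1/n₁ + 1/n₂) = 11.6492×√(1/24 + 1/15) = 3.8342
t = (x̄₁ - x̄₂)/SE = (60 - 65)/3.8342 = -1.3041
df = 37, t-critical = ±2.026
Decision: fail to reject H₀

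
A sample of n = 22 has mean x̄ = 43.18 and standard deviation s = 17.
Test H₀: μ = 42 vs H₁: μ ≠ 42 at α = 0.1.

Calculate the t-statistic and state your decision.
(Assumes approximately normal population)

df = n - 1 = 21
SE = s/√n = 17/√22 = 3.6244
t = (x̄ - μ₀)/SE = (43.18 - 42)/3.6244 = 0.3256
Critical value: t_{0.05,21} = ±1.721
p-value ≈ 0.7479
Decision: fail to reject H₀

Answer: t = 0.3256, fail to reject H₀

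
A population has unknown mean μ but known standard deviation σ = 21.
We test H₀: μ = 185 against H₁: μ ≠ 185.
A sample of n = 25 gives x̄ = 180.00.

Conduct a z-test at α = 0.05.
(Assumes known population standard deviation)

Standard error: SE = σ/√n = 21/√25 = 4.2000
z-statistic: z = (x̄ - μ₀)/SE = (180.00 - 185)/4.2000 = -1.1905
Critical value: ±1.960
p-value = 0.2338
Decision: fail to reject H₀

Answer: z = -1.1905, fail to reject H₀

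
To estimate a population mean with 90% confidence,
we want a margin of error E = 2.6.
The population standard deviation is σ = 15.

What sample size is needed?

z_0.05 = 1.645
n = (z×σ/E)² = (1.645×15/2.6)²
n = 90.0674
Round up: n = 91

Answer: n = 91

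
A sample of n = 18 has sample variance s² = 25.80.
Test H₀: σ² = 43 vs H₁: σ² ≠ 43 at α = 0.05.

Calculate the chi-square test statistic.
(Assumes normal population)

Answer: χ² = 10.2000, fail to reject H₀

Derivation:
df = n - 1 = 17
χ² = (n-1)s²/σ₀² = 17×25.80/43 = 10.2000
Critical values: χ²_{0.975,17} = 7.564, χ²_{0.025,17} = 30.191
Rejection region: χ² < 7.564 or χ² > 30.191
Decision: fail to reject H₀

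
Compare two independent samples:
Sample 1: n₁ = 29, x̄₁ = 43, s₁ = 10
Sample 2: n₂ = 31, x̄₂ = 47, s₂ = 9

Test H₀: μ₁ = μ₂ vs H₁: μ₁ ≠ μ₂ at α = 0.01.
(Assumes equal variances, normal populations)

Answer: t = -1.6305, fail to reject H₀

Derivation:
Pooled variance: s²_p = [28×10² + 30×9²]/(58) = 90.1724
s_p = 9.4959
SE = s_p×√(1/n₁ + 1/n₂) = 9.4959×√(1/29 + 1/31) = 2.4532
t = (x̄₁ - x̄₂)/SE = (43 - 47)/2.4532 = -1.6305
df = 58, t-critical = ±2.663
Decision: fail to reject H₀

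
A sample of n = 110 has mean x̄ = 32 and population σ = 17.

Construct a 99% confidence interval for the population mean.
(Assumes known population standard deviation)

Answer: (27.8246, 36.1754)

Derivation:
Confidence level: 99%, α = 0.01
z_0.005 = 2.576
SE = σ/√n = 17/√110 = 1.6209
Margin of error = 2.576 × 1.6209 = 4.1754
CI: x̄ ± margin = 32 ± 4.1754
CI: (27.8246, 36.1754)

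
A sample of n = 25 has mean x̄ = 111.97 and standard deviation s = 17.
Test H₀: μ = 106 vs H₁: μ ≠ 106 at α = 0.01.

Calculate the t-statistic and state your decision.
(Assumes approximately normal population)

df = n - 1 = 24
SE = s/√n = 17/√25 = 3.4000
t = (x̄ - μ₀)/SE = (111.97 - 106)/3.4000 = 1.7559
Critical value: t_{0.005,24} = ±2.797
p-value ≈ 0.0919
Decision: fail to reject H₀

Answer: t = 1.7559, fail to reject H₀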